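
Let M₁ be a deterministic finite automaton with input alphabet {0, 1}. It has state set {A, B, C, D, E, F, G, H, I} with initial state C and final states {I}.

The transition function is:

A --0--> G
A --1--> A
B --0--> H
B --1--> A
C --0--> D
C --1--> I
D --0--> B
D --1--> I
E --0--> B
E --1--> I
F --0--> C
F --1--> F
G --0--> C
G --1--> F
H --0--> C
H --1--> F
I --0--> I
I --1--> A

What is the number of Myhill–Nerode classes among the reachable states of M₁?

5

First remove the unreachable states {E}; 8 states remain.
Start with accepting vs non-accepting: {I} | {A,B,C,D,F,G,H}.
Split {A,B,C,D,F,G,H} by δ(·,1) → {A,B,F,G,H} and {C,D}.
On input 0, block {A,B,F,G,H} splits into {F,G,H} and {A,B}.
Refine {C,D} on symbol 0: members go to different blocks, giving {C} and {D}.
Stable partition: {I} | {F,G,H} | {C} | {A,B} | {D} — 5 equivalence classes.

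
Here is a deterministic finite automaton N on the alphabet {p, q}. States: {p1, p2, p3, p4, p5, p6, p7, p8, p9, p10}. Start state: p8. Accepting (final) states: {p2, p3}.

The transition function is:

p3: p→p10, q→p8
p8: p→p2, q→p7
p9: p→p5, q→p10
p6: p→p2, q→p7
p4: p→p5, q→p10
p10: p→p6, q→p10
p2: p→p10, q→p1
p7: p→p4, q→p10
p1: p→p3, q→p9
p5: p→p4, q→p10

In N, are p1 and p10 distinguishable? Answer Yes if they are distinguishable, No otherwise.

Yes

All states are reachable from the start state.
Initial partition by acceptance: {p2,p3} | {p1,p4,p5,p6,p7,p8,p9,p10}.
Split {p1,p4,p5,p6,p7,p8,p9,p10} by δ(·,p) → {p4,p5,p7,p9,p10} and {p1,p6,p8}.
On input p, block {p4,p5,p7,p9,p10} splits into {p4,p5,p7,p9} and {p10}.
The partition is now stable with 4 blocks: {p2,p3} | {p4,p5,p7,p9} | {p1,p6,p8} | {p10}.
p1 and p10 end up in different blocks, so they are distinguishable. For instance, the string 'p' is accepted from only p1.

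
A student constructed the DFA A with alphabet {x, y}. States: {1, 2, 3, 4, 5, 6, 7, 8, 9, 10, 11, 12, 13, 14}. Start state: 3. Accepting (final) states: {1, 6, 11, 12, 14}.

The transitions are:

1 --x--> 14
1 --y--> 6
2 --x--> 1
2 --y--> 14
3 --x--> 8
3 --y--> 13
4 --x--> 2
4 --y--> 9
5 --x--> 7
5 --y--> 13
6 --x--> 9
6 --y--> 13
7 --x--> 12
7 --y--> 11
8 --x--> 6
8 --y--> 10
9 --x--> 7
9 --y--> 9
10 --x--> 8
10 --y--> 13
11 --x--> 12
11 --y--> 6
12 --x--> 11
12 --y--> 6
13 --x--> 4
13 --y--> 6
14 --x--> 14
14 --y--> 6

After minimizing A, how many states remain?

7

Reachable states from the start: {1,2,3,4,6,7,8,9,10,11,12,13,14}. Unreachable: {5} — drop them.
Initial partition by acceptance: {1,6,11,12,14} | {2,3,4,7,8,9,10,13}.
Split {1,6,11,12,14} by δ(·,x) → {1,11,12,14} and {6}.
Refine {2,3,4,7,8,9,10,13} on symbol x: members go to different blocks, giving {3,4,9,10,13} and {2,7} and {8}.
Split {3,4,9,10,13} by δ(·,x) → {3,10} and {4,9} and {13}.
Stable partition: {1,11,12,14} | {3,10} | {6} | {2,7} | {8} | {4,9} | {13} — 7 equivalence classes.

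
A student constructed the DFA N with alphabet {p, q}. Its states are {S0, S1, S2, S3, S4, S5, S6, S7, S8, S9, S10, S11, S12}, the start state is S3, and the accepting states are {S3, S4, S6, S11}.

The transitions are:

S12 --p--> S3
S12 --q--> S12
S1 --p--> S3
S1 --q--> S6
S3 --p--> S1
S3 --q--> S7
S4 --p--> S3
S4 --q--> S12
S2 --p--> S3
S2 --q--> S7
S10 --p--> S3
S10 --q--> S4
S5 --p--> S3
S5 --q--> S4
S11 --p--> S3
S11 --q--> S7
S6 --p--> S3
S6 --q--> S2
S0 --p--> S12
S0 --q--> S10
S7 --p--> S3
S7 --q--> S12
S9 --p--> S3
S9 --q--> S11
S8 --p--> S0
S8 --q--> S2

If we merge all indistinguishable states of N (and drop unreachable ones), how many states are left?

First remove the unreachable states {S0,S4,S5,S8,S9,S10,S11}; 6 states remain.
Start with accepting vs non-accepting: {S3,S6} | {S1,S2,S7,S12}.
Split {S3,S6} by δ(·,p) → {S3} and {S6}.
On input q, block {S1,S2,S7,S12} splits into {S2,S7,S12} and {S1}.
The partition is now stable with 4 blocks: {S3} | {S2,S7,S12} | {S6} | {S1}.

4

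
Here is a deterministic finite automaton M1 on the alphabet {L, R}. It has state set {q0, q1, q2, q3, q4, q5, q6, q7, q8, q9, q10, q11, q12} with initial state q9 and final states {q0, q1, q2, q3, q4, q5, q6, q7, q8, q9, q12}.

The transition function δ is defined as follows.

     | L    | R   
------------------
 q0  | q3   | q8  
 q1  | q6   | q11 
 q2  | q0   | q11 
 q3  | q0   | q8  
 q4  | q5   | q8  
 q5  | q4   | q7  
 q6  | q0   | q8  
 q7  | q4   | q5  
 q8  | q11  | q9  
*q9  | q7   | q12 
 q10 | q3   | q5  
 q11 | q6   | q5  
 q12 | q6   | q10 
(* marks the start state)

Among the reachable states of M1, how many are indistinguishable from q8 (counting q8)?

1

States {q1,q2} cannot be reached from the start state, so discard them.
Initial partition by acceptance: {q0,q3,q4,q5,q6,q7,q8,q9,q12} | {q10,q11}.
On input L, block {q0,q3,q4,q5,q6,q7,q8,q9,q12} splits into {q0,q3,q4,q5,q6,q7,q9,q12} and {q8}.
Refine {q0,q3,q4,q5,q6,q7,q9,q12} on symbol R: members go to different blocks, giving {q0,q3,q4,q6} and {q5,q7,q9} and {q12}.
Refine {q0,q3,q4,q6} on symbol L: members go to different blocks, giving {q0,q3,q6} and {q4}.
Split {q5,q7,q9} by δ(·,L) → {q5,q7} and {q9}.
Stable partition: {q0,q3,q6} | {q10,q11} | {q8} | {q5,q7} | {q12} | {q4} | {q9} — 7 equivalence classes.
State q8 belongs to the block {q8}, which has 1 states.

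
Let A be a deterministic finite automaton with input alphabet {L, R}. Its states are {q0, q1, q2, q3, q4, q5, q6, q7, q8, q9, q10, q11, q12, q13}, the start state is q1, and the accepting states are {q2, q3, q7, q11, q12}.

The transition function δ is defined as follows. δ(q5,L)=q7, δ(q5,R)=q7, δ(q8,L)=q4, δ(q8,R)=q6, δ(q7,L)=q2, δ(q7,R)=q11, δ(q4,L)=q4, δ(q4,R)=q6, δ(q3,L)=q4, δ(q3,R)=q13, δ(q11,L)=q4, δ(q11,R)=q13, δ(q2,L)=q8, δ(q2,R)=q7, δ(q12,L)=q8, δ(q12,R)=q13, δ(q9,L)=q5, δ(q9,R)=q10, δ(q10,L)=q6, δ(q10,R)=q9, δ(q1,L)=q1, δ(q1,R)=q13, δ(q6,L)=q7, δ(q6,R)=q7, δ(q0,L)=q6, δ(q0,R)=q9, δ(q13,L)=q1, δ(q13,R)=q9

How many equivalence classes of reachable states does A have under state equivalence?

8

Reachable states from the start: {q1,q2,q4,q5,q6,q7,q8,q9,q10,q11,q13}. Unreachable: {q0,q3,q12} — drop them.
P0 = {q2,q7,q11} | {q1,q4,q5,q6,q8,q9,q10,q13}.
On input L, block {q2,q7,q11} splits into {q2,q11} and {q7}.
On input R, block {q2,q11} splits into {q2} and {q11}.
Refine {q1,q4,q5,q6,q8,q9,q10,q13} on symbol L: members go to different blocks, giving {q1,q4,q8,q9,q10,q13} and {q5,q6}.
Refine {q1,q4,q8,q9,q10,q13} on symbol L: members go to different blocks, giving {q1,q4,q8,q13} and {q9,q10}.
Split {q1,q4,q8,q13} by δ(·,R) → {q4,q8} and {q1} and {q13}.
No further refinement is possible. Final partition (8 blocks): {q2} | {q4,q8} | {q7} | {q11} | {q5,q6} | {q9,q10} | {q1} | {q13}.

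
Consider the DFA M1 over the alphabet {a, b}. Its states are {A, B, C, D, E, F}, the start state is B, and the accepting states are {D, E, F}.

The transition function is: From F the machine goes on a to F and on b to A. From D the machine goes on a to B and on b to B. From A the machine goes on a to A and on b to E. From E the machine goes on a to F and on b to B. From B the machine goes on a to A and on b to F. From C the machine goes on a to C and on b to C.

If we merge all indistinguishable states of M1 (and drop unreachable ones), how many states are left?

First remove the unreachable states {C,D}; 4 states remain.
Start with accepting vs non-accepting: {E,F} | {A,B}.
The partition is now stable with 2 blocks: {E,F} | {A,B}.

2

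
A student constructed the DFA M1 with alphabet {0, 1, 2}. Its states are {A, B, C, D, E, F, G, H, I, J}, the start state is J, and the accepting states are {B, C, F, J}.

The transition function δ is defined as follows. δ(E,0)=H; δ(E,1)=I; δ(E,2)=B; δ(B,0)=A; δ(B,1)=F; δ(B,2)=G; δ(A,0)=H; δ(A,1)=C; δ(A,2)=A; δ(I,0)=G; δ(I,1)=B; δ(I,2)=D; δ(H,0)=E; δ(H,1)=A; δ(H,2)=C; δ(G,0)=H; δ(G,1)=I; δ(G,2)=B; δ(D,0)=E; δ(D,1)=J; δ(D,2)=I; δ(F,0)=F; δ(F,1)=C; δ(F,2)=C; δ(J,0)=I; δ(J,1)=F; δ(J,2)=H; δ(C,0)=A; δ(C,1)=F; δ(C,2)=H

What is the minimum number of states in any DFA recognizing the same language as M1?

Start with accepting vs non-accepting: {B,C,F,J} | {A,D,E,G,H,I}.
On input 0, block {B,C,F,J} splits into {B,C,J} and {F}.
Refine {A,D,E,G,H,I} on symbol 1: members go to different blocks, giving {A,D,I} and {E,G,H}.
The partition is now stable with 4 blocks: {B,C,J} | {A,D,I} | {F} | {E,G,H}.

4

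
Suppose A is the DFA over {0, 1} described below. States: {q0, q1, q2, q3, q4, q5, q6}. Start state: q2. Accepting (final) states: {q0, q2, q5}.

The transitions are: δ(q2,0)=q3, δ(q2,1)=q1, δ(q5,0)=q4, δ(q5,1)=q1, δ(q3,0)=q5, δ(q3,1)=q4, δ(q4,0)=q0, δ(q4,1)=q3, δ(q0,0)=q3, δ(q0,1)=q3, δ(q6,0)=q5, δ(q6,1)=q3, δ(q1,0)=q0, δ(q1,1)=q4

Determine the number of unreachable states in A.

BFS from q2 reaches {q0, q1, q2, q3, q4, q5}; the 1 state(s) q6 are never visited.

1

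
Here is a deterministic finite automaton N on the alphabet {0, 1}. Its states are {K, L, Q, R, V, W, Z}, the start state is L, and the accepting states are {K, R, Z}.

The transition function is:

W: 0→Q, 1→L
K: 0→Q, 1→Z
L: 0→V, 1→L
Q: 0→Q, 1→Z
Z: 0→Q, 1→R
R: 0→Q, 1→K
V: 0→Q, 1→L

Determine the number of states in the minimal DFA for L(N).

4

States {W} cannot be reached from the start state, so discard them.
Initial partition by acceptance: {K,R,Z} | {L,Q,V}.
Split {L,Q,V} by δ(·,1) → {L,V} and {Q}.
Split {L,V} by δ(·,0) → {V} and {L}.
Stable partition: {K,R,Z} | {V} | {Q} | {L} — 4 equivalence classes.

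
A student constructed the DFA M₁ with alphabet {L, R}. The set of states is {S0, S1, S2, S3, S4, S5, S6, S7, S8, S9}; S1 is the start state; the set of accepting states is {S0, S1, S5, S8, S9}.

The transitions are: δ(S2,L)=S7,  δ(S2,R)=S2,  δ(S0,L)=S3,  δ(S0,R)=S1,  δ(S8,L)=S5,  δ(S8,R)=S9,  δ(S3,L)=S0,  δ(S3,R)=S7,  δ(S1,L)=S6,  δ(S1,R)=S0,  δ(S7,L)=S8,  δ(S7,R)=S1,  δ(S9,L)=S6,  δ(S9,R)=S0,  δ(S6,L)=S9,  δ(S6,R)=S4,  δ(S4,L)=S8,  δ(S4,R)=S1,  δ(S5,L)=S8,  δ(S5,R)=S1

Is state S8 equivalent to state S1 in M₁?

Reachable states from the start: {S0,S1,S3,S4,S5,S6,S7,S8,S9}. Unreachable: {S2} — drop them.
Initial partition by acceptance: {S0,S1,S5,S8,S9} | {S3,S4,S6,S7}.
Refine {S0,S1,S5,S8,S9} on symbol L: members go to different blocks, giving {S0,S1,S9} and {S5,S8}.
Split {S3,S4,S6,S7} by δ(·,L) → {S3,S6} and {S4,S7}.
No further refinement is possible. Final partition (4 blocks): {S0,S1,S9} | {S3,S6} | {S5,S8} | {S4,S7}.
S8 and S1 end up in different blocks, so they are distinguishable. For instance, the string 'L' is accepted from only S8.

No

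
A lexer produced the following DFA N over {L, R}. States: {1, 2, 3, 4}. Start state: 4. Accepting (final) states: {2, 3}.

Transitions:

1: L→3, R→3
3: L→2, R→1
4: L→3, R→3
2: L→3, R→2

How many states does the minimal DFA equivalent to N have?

3

Initial partition by acceptance: {2,3} | {1,4}.
Split {2,3} by δ(·,R) → {2} and {3}.
No further refinement is possible. Final partition (3 blocks): {2} | {1,4} | {3}.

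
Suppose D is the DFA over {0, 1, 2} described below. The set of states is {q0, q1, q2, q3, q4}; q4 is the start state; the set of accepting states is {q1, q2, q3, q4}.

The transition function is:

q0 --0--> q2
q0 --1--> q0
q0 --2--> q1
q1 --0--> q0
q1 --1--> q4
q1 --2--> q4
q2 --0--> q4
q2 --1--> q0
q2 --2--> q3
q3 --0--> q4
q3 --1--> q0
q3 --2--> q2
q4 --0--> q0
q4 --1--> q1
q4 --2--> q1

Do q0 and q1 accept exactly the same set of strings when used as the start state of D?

No

All states are reachable from the start state.
Initial partition by acceptance: {q1,q2,q3,q4} | {q0}.
Refine {q1,q2,q3,q4} on symbol 0: members go to different blocks, giving {q1,q4} and {q2,q3}.
The partition is now stable with 3 blocks: {q1,q4} | {q0} | {q2,q3}.
q0 and q1 end up in different blocks, so they are distinguishable. For instance, the string 'ε' is accepted from only q1.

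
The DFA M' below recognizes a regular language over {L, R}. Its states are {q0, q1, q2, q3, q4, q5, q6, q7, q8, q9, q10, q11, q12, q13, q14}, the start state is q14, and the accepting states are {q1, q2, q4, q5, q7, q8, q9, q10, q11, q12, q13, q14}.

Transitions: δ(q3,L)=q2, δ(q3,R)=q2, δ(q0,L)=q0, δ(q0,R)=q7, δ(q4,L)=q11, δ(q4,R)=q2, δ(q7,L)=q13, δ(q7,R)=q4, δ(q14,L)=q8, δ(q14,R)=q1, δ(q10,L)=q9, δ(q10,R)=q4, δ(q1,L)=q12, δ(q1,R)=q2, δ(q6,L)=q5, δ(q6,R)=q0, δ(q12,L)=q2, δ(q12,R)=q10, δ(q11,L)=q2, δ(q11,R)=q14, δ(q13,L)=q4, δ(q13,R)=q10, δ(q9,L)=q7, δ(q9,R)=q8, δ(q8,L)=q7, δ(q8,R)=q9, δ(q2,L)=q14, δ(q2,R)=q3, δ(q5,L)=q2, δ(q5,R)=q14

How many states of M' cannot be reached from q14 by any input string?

3

No path from q14 leads to q0, q5, q6; the other 12 states are all reachable.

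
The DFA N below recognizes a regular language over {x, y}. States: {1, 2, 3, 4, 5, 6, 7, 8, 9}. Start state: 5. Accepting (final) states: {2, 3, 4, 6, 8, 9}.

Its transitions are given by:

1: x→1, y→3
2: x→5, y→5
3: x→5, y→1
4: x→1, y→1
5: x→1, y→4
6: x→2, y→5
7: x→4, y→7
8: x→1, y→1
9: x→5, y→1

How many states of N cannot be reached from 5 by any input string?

5

BFS from 5 reaches {1, 3, 4, 5}; the 5 state(s) 2, 6, 7, 8, 9 are never visited.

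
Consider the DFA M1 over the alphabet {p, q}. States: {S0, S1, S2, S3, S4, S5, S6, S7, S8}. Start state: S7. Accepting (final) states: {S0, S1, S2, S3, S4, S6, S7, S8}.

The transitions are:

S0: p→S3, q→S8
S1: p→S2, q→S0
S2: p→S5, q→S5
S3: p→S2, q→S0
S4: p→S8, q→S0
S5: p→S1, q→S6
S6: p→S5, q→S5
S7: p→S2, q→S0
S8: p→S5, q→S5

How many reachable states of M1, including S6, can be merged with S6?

3

First remove the unreachable states {S4}; 8 states remain.
Start with accepting vs non-accepting: {S0,S1,S2,S3,S6,S7,S8} | {S5}.
On input p, block {S0,S1,S2,S3,S6,S7,S8} splits into {S0,S1,S3,S7} and {S2,S6,S8}.
Split {S0,S1,S3,S7} by δ(·,p) → {S1,S3,S7} and {S0}.
Stable partition: {S1,S3,S7} | {S5} | {S2,S6,S8} | {S0} — 4 equivalence classes.
State S6 belongs to the block {S2,S6,S8}, which has 3 states.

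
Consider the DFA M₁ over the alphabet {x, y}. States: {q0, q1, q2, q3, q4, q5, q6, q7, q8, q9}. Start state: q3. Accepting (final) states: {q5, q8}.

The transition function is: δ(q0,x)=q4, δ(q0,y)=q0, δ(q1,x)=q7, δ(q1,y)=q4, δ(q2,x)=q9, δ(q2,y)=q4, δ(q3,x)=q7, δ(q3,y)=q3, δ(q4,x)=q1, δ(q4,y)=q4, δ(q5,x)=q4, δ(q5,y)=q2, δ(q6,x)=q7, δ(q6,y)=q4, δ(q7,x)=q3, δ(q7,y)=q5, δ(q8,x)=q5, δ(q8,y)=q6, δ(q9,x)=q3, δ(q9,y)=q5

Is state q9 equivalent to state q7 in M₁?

First remove the unreachable states {q0,q6,q8}; 7 states remain.
Start with accepting vs non-accepting: {q5} | {q1,q2,q3,q4,q7,q9}.
On input y, block {q1,q2,q3,q4,q7,q9} splits into {q1,q2,q3,q4} and {q7,q9}.
Refine {q1,q2,q3,q4} on symbol x: members go to different blocks, giving {q1,q2,q3} and {q4}.
On input y, block {q1,q2,q3} splits into {q1,q2} and {q3}.
Stable partition: {q5} | {q1,q2} | {q7,q9} | {q4} | {q3} — 5 equivalence classes.
q9 and q7 lie in the same block of the stable partition, so they are equivalent — no string distinguishes them.

Yes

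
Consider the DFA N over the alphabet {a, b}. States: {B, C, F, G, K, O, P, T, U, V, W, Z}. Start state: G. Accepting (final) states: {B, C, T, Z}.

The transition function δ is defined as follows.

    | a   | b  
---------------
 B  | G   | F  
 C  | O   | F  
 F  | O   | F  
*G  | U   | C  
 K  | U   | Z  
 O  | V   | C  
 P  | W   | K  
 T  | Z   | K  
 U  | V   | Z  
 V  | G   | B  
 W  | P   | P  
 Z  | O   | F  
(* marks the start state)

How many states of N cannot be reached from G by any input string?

No path from G leads to K, P, T, W; the other 8 states are all reachable.

4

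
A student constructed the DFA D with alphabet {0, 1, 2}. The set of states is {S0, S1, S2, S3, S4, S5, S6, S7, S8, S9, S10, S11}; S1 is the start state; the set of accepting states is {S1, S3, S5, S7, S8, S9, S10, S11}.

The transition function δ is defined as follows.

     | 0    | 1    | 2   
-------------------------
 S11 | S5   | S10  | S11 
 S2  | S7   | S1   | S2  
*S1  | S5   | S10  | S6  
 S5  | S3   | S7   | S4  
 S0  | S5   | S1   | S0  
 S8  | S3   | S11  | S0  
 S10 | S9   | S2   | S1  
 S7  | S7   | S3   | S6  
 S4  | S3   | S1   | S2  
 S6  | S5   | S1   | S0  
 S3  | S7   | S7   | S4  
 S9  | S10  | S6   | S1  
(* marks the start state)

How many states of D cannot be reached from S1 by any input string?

Starting at S1 and following transitions, the reachable set is {S0, S1, S2, S3, S4, S5, S6, S7, S9, S10}. That leaves S8, S11 unreachable — 2 in total.

2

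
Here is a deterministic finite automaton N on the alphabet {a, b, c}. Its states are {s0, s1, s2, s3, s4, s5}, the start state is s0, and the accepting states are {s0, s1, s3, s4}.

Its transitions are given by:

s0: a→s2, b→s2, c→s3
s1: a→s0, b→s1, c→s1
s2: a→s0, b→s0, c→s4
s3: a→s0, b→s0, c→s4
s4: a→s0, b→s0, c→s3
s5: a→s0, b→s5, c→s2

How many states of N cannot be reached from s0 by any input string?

No path from s0 leads to s1, s5; the other 4 states are all reachable.

2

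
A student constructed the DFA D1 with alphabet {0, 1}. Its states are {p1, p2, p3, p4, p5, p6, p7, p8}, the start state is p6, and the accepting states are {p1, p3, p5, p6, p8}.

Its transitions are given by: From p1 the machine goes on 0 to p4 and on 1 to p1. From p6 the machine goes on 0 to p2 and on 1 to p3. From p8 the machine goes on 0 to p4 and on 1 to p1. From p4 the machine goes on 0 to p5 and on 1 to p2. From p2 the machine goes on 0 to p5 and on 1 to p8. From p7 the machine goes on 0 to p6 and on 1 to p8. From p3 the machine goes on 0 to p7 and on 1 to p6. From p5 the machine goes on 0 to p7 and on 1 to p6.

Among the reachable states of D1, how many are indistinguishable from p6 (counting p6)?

All states are reachable from the start state.
P0 = {p1,p3,p5,p6,p8} | {p2,p4,p7}.
On input 1, block {p2,p4,p7} splits into {p2,p7} and {p4}.
Split {p1,p3,p5,p6,p8} by δ(·,0) → {p3,p5,p6} and {p1,p8}.
The partition is now stable with 4 blocks: {p3,p5,p6} | {p2,p7} | {p4} | {p1,p8}.
The equivalence class containing p6 is {p3,p5,p6}, of size 3.

3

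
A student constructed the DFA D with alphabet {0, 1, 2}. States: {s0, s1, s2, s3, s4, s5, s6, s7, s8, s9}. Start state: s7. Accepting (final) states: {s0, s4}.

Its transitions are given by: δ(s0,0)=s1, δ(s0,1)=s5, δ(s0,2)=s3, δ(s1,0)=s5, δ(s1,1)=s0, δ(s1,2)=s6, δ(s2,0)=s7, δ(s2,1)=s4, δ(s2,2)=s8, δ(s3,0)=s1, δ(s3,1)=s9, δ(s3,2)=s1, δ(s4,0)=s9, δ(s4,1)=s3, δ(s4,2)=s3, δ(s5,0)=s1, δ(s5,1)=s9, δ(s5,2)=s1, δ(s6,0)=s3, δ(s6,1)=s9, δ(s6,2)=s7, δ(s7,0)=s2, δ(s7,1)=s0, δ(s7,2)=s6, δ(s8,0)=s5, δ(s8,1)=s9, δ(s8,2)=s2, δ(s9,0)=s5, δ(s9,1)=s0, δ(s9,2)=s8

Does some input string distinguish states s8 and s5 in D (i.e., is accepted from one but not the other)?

Every state is reachable, so we keep all 10.
P0 = {s0,s4} | {s1,s2,s3,s5,s6,s7,s8,s9}.
Refine {s1,s2,s3,s5,s6,s7,s8,s9} on symbol 1: members go to different blocks, giving {s1,s2,s7,s9} and {s3,s5,s6,s8}.
Split {s1,s2,s7,s9} by δ(·,0) → {s1,s9} and {s2,s7}.
Refine {s3,s5,s6,s8} on symbol 0: members go to different blocks, giving {s3,s5} and {s6,s8}.
Stable partition: {s0,s4} | {s1,s9} | {s3,s5} | {s2,s7} | {s6,s8} — 5 equivalence classes.
s8 and s5 end up in different blocks, so they are distinguishable. For instance, the string '01' is accepted from only s5.

Yes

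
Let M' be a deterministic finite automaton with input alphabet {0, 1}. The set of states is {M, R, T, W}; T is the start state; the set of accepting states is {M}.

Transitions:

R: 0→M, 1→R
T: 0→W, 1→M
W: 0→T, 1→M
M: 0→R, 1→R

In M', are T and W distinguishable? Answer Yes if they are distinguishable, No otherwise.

No

Every state is reachable, so we keep all 4.
Initial partition by acceptance: {M} | {R,T,W}.
On input 0, block {R,T,W} splits into {T,W} and {R}.
The partition is now stable with 3 blocks: {M} | {T,W} | {R}.
T and W lie in the same block of the stable partition, so they are equivalent — no string distinguishes them.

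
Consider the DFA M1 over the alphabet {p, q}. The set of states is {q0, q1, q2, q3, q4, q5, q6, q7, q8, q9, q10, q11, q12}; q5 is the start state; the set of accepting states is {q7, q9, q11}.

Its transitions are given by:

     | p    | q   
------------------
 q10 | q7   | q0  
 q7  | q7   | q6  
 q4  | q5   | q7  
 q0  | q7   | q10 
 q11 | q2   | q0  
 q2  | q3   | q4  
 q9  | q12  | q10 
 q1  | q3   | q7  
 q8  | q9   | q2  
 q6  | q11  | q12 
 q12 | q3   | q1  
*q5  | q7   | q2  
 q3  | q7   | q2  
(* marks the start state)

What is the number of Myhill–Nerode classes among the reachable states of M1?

Reachable states from the start: {q0,q1,q2,q3,q4,q5,q6,q7,q10,q11,q12}. Unreachable: {q8,q9} — drop them.
P0 = {q7,q11} | {q0,q1,q2,q3,q4,q5,q6,q10,q12}.
Split {q7,q11} by δ(·,p) → {q7} and {q11}.
Refine {q0,q1,q2,q3,q4,q5,q6,q10,q12} on symbol p: members go to different blocks, giving {q0,q3,q5,q10} and {q1,q2,q4,q12} and {q6}.
On input q, block {q0,q3,q5,q10} splits into {q0,q10} and {q3,q5}.
Split {q1,q2,q4,q12} by δ(·,q) → {q1,q4} and {q2,q12}.
No further refinement is possible. Final partition (7 blocks): {q7} | {q0,q10} | {q11} | {q1,q4} | {q6} | {q3,q5} | {q2,q12}.

7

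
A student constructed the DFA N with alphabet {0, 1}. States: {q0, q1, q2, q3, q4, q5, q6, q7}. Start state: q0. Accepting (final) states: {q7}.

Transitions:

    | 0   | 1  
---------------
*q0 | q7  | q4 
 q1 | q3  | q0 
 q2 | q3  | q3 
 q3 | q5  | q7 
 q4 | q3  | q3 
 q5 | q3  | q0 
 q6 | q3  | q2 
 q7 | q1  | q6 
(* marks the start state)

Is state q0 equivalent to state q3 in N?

Every state is reachable, so we keep all 8.
Initial partition by acceptance: {q7} | {q0,q1,q2,q3,q4,q5,q6}.
Split {q0,q1,q2,q3,q4,q5,q6} by δ(·,0) → {q1,q2,q3,q4,q5,q6} and {q0}.
Refine {q1,q2,q3,q4,q5,q6} on symbol 1: members go to different blocks, giving {q2,q4,q6} and {q1,q5} and {q3}.
Split {q2,q4,q6} by δ(·,1) → {q2,q4} and {q6}.
The partition is now stable with 6 blocks: {q7} | {q2,q4} | {q0} | {q1,q5} | {q3} | {q6}.
q0 and q3 end up in different blocks, so they are distinguishable. For instance, the string '0' is accepted from only q0.

No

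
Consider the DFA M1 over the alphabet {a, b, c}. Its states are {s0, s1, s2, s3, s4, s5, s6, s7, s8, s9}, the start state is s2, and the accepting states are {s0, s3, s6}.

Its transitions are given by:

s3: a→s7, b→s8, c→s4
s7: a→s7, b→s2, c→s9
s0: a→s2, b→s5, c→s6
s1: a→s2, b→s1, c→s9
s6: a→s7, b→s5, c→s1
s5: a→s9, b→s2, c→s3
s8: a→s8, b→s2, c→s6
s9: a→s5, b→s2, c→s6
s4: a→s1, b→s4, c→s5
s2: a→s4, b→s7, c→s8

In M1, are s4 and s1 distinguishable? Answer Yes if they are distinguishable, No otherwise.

First remove the unreachable states {s0}; 9 states remain.
Initial partition by acceptance: {s3,s6} | {s1,s2,s4,s5,s7,s8,s9}.
On input c, block {s1,s2,s4,s5,s7,s8,s9} splits into {s1,s2,s4,s7} and {s5,s8,s9}.
The partition is now stable with 3 blocks: {s3,s6} | {s1,s2,s4,s7} | {s5,s8,s9}.
s4 and s1 lie in the same block of the stable partition, so they are equivalent — no string distinguishes them.

No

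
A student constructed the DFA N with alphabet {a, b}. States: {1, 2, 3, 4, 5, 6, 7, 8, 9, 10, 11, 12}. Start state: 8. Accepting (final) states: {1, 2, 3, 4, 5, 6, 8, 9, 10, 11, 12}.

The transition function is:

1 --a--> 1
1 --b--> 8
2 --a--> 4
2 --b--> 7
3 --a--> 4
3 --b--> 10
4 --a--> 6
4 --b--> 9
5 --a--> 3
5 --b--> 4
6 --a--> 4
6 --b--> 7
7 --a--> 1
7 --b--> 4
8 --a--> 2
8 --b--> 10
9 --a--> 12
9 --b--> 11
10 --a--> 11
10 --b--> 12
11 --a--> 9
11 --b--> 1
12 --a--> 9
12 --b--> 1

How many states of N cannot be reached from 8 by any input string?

2

BFS from 8 reaches {1, 2, 4, 6, 7, 8, 9, 10, 11, 12}; the 2 state(s) 3, 5 are never visited.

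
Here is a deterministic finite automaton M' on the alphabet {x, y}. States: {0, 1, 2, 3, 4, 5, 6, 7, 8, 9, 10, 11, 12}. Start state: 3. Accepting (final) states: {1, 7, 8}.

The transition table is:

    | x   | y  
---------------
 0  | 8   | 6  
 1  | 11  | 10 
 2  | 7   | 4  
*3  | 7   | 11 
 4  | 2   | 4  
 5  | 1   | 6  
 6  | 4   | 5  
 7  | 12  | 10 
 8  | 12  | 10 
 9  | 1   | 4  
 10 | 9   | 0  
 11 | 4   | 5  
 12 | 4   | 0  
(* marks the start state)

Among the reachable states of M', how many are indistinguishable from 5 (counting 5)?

All states are reachable from the start state.
Start with accepting vs non-accepting: {1,7,8} | {0,2,3,4,5,6,9,10,11,12}.
On input x, block {0,2,3,4,5,6,9,10,11,12} splits into {0,2,3,5,9} and {4,6,10,11,12}.
Split {4,6,10,11,12} by δ(·,x) → {6,11,12} and {4,10}.
Refine {0,2,3,5,9} on symbol y: members go to different blocks, giving {0,3,5} and {2,9}.
On input y, block {4,10} splits into {4} and {10}.
No further refinement is possible. Final partition (6 blocks): {1,7,8} | {0,3,5} | {6,11,12} | {4} | {2,9} | {10}.
The equivalence class containing 5 is {0,3,5}, of size 3.

3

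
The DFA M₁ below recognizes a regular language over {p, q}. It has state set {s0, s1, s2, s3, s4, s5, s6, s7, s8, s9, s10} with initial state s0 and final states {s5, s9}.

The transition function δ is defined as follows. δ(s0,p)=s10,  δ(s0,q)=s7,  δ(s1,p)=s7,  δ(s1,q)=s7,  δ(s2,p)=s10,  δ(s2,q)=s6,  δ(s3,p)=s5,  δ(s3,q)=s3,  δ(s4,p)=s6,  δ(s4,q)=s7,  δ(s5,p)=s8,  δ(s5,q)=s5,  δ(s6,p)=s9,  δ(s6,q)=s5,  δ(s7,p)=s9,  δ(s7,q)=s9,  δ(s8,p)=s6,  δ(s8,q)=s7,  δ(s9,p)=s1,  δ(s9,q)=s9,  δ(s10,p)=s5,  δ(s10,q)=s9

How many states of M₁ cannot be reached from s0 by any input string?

BFS from s0 reaches {s0, s1, s5, s6, s7, s8, s9, s10}; the 3 state(s) s2, s3, s4 are never visited.

3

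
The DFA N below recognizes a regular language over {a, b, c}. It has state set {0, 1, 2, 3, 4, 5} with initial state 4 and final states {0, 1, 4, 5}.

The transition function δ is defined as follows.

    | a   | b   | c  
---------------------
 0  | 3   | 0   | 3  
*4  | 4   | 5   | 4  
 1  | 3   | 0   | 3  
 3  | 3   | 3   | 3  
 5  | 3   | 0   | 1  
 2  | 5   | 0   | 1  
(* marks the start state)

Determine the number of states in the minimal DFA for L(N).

States {2} cannot be reached from the start state, so discard them.
Initial partition by acceptance: {0,1,4,5} | {3}.
Refine {0,1,4,5} on symbol a: members go to different blocks, giving {0,1,5} and {4}.
Split {0,1,5} by δ(·,c) → {0,1} and {5}.
Stable partition: {0,1} | {3} | {4} | {5} — 4 equivalence classes.

4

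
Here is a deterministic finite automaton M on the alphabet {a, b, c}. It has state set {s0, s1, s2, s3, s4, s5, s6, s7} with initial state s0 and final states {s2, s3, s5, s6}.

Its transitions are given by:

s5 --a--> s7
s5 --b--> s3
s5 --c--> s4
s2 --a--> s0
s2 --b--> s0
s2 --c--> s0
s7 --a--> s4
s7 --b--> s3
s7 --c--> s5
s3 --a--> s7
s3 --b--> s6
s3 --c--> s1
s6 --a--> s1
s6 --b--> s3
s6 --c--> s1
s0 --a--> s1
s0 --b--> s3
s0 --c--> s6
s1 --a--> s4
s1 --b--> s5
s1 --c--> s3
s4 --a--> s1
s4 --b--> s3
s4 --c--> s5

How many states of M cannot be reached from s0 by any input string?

BFS from s0 reaches {s0, s1, s3, s4, s5, s6, s7}; the 1 state(s) s2 are never visited.

1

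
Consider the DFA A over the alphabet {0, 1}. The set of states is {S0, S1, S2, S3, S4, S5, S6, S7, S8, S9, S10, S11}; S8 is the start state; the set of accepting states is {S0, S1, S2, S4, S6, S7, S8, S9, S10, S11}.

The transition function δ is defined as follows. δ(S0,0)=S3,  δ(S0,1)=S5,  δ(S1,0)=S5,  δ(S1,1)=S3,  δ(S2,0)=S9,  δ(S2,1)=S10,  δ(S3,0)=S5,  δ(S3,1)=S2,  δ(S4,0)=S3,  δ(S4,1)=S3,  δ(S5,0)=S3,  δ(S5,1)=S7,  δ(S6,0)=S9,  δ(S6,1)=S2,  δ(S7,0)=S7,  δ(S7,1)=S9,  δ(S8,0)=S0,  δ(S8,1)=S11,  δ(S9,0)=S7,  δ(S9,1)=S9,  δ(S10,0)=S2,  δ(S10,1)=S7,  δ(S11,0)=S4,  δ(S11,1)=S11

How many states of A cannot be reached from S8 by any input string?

2

Starting at S8 and following transitions, the reachable set is {S0, S2, S3, S4, S5, S7, S8, S9, S10, S11}. That leaves S1, S6 unreachable — 2 in total.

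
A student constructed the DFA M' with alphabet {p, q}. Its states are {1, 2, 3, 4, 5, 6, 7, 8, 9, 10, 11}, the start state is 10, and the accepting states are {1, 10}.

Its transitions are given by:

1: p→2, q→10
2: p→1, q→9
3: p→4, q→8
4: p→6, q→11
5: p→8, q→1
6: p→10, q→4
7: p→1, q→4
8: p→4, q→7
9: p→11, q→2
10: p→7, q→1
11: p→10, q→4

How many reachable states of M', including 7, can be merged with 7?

States {3,5,8} cannot be reached from the start state, so discard them.
Initial partition by acceptance: {1,10} | {2,4,6,7,9,11}.
Split {2,4,6,7,9,11} by δ(·,p) → {2,6,7,11} and {4,9}.
The partition is now stable with 3 blocks: {1,10} | {2,6,7,11} | {4,9}.
The equivalence class containing 7 is {2,6,7,11}, of size 4.

4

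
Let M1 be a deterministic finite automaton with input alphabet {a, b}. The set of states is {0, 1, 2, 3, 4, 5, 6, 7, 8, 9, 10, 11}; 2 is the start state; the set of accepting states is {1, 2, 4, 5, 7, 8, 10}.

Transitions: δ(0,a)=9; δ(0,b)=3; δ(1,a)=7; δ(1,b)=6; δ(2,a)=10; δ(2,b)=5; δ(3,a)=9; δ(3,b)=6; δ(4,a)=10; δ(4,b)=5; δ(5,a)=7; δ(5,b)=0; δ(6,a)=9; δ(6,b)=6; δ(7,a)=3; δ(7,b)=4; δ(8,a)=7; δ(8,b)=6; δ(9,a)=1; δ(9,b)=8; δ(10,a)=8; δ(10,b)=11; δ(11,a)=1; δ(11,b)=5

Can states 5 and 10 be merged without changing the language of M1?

All states are reachable from the start state.
Start with accepting vs non-accepting: {1,2,4,5,7,8,10} | {0,3,6,9,11}.
Split {1,2,4,5,7,8,10} by δ(·,a) → {1,2,4,5,8,10} and {7}.
On input a, block {1,2,4,5,8,10} splits into {1,5,8} and {2,4,10}.
On input a, block {0,3,6,9,11} splits into {0,3,6} and {9,11}.
Split {2,4,10} by δ(·,a) → {2,4} and {10}.
Stable partition: {1,5,8} | {0,3,6} | {7} | {2,4} | {9,11} | {10} — 6 equivalence classes.
5 and 10 end up in different blocks, so they are distinguishable. For instance, the string 'aa' is accepted from only 10.

No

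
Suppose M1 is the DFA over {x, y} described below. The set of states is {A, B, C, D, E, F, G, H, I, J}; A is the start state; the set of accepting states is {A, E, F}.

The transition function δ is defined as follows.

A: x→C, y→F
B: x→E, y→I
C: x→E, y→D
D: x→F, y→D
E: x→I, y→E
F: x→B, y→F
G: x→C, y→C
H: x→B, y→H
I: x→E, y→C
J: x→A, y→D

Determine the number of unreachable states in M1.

3

BFS from A reaches {A, B, C, D, E, F, I}; the 3 state(s) G, H, J are never visited.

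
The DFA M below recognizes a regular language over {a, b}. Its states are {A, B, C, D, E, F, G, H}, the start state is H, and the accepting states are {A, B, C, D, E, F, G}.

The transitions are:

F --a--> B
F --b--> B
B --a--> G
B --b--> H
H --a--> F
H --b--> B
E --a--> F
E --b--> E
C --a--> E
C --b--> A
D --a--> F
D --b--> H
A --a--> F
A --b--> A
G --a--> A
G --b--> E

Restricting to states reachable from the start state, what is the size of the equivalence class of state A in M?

Reachable states from the start: {A,B,E,F,G,H}. Unreachable: {C,D} — drop them.
Initial partition by acceptance: {A,B,E,F,G} | {H}.
Refine {A,B,E,F,G} on symbol b: members go to different blocks, giving {A,E,F,G} and {B}.
Refine {A,E,F,G} on symbol a: members go to different blocks, giving {A,E,G} and {F}.
Refine {A,E,G} on symbol a: members go to different blocks, giving {A,E} and {G}.
The partition is now stable with 5 blocks: {A,E} | {H} | {B} | {F} | {G}.
State A belongs to the block {A,E}, which has 2 states.

2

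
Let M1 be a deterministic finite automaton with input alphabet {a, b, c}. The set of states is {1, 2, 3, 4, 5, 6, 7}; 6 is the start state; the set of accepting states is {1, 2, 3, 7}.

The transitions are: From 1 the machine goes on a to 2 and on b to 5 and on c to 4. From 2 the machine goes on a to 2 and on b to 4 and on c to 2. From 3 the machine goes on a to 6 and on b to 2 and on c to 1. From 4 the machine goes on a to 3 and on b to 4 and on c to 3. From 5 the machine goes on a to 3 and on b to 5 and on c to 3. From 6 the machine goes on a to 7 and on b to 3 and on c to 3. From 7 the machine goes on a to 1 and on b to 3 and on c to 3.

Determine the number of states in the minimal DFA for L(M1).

Every state is reachable, so we keep all 7.
Initial partition by acceptance: {1,2,3,7} | {4,5,6}.
On input a, block {1,2,3,7} splits into {1,2,7} and {3}.
On input b, block {1,2,7} splits into {1,2} and {7}.
On input c, block {1,2} splits into {1} and {2}.
On input a, block {4,5,6} splits into {4,5} and {6}.
No further refinement is possible. Final partition (6 blocks): {1} | {4,5} | {3} | {7} | {2} | {6}.

6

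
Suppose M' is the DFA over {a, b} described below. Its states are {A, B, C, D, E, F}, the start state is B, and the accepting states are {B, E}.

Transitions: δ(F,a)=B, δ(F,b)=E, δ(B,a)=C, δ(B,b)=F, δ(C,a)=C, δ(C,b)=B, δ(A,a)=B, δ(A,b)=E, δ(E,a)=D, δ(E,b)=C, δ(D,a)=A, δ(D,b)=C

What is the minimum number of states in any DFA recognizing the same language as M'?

5

Initial partition by acceptance: {B,E} | {A,C,D,F}.
On input a, block {A,C,D,F} splits into {A,F} and {C,D}.
On input b, block {B,E} splits into {B} and {E}.
Refine {C,D} on symbol a: members go to different blocks, giving {C} and {D}.
Stable partition: {B} | {A,F} | {C} | {E} | {D} — 5 equivalence classes.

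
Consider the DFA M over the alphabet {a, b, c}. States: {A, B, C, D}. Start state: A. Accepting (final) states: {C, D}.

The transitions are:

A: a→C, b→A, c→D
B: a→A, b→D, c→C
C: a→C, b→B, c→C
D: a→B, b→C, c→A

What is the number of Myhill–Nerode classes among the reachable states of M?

4

All states are reachable from the start state.
Start with accepting vs non-accepting: {C,D} | {A,B}.
Refine {C,D} on symbol a: members go to different blocks, giving {C} and {D}.
On input a, block {A,B} splits into {A} and {B}.
The partition is now stable with 4 blocks: {C} | {A} | {D} | {B}.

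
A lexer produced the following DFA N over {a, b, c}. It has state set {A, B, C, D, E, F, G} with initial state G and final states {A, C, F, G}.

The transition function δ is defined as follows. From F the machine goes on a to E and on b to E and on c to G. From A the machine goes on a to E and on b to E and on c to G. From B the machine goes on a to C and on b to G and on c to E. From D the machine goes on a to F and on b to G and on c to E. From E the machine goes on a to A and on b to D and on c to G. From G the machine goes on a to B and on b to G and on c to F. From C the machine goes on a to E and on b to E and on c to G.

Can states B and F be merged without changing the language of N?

No

All states are reachable from the start state.
P0 = {A,C,F,G} | {B,D,E}.
Refine {A,C,F,G} on symbol b: members go to different blocks, giving {A,C,F} and {G}.
Split {B,D,E} by δ(·,b) → {B,D} and {E}.
No further refinement is possible. Final partition (4 blocks): {A,C,F} | {B,D} | {G} | {E}.
B and F end up in different blocks, so they are distinguishable. For instance, the string 'ε' is accepted from only F.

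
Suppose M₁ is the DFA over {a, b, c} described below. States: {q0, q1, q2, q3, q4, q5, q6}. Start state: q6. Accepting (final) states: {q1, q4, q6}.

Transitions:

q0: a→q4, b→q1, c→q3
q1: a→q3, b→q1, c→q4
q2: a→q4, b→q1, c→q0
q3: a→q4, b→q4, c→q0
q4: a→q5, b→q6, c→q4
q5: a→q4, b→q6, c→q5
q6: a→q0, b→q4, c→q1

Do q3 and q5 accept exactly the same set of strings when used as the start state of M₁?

Yes

Reachable states from the start: {q0,q1,q3,q4,q5,q6}. Unreachable: {q2} — drop them.
Initial partition by acceptance: {q1,q4,q6} | {q0,q3,q5}.
Stable partition: {q1,q4,q6} | {q0,q3,q5} — 2 equivalence classes.
q3 and q5 lie in the same block of the stable partition, so they are equivalent — no string distinguishes them.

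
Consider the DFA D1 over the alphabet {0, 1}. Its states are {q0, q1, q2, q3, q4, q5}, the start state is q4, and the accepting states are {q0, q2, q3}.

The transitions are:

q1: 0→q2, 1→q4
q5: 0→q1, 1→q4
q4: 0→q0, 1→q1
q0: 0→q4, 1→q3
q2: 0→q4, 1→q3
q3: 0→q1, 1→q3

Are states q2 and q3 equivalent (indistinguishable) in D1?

First remove the unreachable states {q5}; 5 states remain.
P0 = {q0,q2,q3} | {q1,q4}.
The partition is now stable with 2 blocks: {q0,q2,q3} | {q1,q4}.
q2 and q3 lie in the same block of the stable partition, so they are equivalent — no string distinguishes them.

Yes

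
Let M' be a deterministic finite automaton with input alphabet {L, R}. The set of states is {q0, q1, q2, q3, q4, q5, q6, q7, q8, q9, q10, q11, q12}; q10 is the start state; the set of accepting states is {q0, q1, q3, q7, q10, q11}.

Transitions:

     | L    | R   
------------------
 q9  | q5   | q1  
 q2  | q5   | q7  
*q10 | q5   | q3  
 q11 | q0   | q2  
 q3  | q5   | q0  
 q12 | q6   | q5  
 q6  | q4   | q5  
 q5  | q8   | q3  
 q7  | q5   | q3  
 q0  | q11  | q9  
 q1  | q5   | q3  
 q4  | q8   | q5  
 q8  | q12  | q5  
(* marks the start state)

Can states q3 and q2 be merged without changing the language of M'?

Every state is reachable, so we keep all 13.
P0 = {q0,q1,q3,q7,q10,q11} | {q2,q4,q5,q6,q8,q9,q12}.
Refine {q0,q1,q3,q7,q10,q11} on symbol L: members go to different blocks, giving {q1,q3,q7,q10} and {q0,q11}.
Split {q1,q3,q7,q10} by δ(·,R) → {q1,q7,q10} and {q3}.
Refine {q2,q4,q5,q6,q8,q9,q12} on symbol R: members go to different blocks, giving {q4,q6,q8,q12} and {q2,q9} and {q5}.
Stable partition: {q1,q7,q10} | {q4,q6,q8,q12} | {q0,q11} | {q3} | {q2,q9} | {q5} — 6 equivalence classes.
q3 and q2 end up in different blocks, so they are distinguishable. For instance, the string 'ε' is accepted from only q3.

No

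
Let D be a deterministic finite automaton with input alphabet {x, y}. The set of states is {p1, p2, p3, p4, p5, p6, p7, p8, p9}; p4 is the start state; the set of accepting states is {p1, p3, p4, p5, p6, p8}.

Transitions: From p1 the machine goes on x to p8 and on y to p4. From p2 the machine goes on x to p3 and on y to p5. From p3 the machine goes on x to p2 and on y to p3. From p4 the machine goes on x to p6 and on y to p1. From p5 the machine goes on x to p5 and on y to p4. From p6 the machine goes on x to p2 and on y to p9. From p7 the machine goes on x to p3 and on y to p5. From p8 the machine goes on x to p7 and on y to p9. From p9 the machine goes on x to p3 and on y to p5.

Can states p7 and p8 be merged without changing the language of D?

All states are reachable from the start state.
P0 = {p1,p3,p4,p5,p6,p8} | {p2,p7,p9}.
Refine {p1,p3,p4,p5,p6,p8} on symbol x: members go to different blocks, giving {p1,p4,p5} and {p3,p6,p8}.
Refine {p1,p4,p5} on symbol x: members go to different blocks, giving {p1,p4} and {p5}.
Refine {p3,p6,p8} on symbol y: members go to different blocks, giving {p6,p8} and {p3}.
No further refinement is possible. Final partition (5 blocks): {p1,p4} | {p2,p7,p9} | {p6,p8} | {p5} | {p3}.
p7 and p8 end up in different blocks, so they are distinguishable. For instance, the string 'ε' is accepted from only p8.

No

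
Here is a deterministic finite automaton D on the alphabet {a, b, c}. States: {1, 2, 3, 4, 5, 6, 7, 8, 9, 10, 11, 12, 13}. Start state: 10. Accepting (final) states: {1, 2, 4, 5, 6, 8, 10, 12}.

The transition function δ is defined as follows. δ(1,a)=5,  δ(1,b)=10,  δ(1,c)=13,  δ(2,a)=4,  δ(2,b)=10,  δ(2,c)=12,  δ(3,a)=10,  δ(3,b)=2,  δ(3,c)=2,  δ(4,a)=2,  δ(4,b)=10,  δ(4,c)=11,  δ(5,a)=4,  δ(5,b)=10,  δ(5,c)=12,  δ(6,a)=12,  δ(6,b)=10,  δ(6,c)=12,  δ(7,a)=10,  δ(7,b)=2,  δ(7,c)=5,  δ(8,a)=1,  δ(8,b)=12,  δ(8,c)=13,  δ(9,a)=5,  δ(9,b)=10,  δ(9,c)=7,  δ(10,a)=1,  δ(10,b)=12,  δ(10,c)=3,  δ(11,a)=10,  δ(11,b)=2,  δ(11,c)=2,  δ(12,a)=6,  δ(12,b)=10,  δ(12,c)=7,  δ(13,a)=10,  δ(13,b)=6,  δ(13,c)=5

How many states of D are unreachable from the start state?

2

BFS from 10 reaches {1, 2, 3, 4, 5, 6, 7, 10, 11, 12, 13}; the 2 state(s) 8, 9 are never visited.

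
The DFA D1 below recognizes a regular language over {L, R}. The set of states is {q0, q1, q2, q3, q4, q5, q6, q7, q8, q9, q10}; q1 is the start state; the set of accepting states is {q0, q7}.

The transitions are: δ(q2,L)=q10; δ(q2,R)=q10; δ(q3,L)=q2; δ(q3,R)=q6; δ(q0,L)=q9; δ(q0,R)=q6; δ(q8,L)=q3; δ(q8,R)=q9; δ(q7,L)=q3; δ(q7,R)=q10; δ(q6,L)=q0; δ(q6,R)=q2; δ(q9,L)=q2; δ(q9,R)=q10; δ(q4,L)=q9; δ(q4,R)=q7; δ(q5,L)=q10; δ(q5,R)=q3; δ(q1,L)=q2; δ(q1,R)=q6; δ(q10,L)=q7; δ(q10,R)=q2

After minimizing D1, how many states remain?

4

First remove the unreachable states {q4,q5,q8}; 8 states remain.
Start with accepting vs non-accepting: {q0,q7} | {q1,q2,q3,q6,q9,q10}.
Split {q1,q2,q3,q6,q9,q10} by δ(·,L) → {q1,q2,q3,q9} and {q6,q10}.
Refine {q1,q2,q3,q9} on symbol L: members go to different blocks, giving {q1,q3,q9} and {q2}.
No further refinement is possible. Final partition (4 blocks): {q0,q7} | {q1,q3,q9} | {q6,q10} | {q2}.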